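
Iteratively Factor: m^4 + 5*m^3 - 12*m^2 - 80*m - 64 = (m + 4)*(m^3 + m^2 - 16*m - 16) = (m + 4)^2*(m^2 - 3*m - 4) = (m + 1)*(m + 4)^2*(m - 4)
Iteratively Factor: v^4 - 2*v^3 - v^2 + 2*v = (v - 1)*(v^3 - v^2 - 2*v) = (v - 1)*(v + 1)*(v^2 - 2*v) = (v - 2)*(v - 1)*(v + 1)*(v)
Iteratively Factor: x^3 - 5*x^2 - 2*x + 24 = (x - 4)*(x^2 - x - 6) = (x - 4)*(x + 2)*(x - 3)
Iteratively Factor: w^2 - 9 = (w + 3)*(w - 3)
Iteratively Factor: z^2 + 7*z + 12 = (z + 4)*(z + 3)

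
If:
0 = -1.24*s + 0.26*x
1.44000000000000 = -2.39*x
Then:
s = -0.13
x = -0.60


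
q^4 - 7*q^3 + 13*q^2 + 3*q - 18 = (q - 3)^2*(q - 2)*(q + 1)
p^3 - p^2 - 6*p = p*(p - 3)*(p + 2)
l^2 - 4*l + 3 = (l - 3)*(l - 1)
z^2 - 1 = (z - 1)*(z + 1)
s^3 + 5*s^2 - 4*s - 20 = (s - 2)*(s + 2)*(s + 5)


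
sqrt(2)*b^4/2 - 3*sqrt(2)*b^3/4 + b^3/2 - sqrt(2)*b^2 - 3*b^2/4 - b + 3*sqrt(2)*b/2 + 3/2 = (b - 3/2)*(b - sqrt(2))*(b + sqrt(2))*(sqrt(2)*b/2 + 1/2)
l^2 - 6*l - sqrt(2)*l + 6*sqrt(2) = (l - 6)*(l - sqrt(2))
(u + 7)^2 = u^2 + 14*u + 49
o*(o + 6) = o^2 + 6*o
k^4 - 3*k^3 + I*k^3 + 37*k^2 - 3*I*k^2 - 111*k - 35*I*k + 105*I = (k - 3)*(k - 5*I)*(k - I)*(k + 7*I)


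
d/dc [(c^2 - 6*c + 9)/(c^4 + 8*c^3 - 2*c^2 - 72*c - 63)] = 2*(-c^3 - c^2 + 33*c + 57)/(c^6 + 22*c^5 + 183*c^4 + 724*c^3 + 1423*c^2 + 1302*c + 441)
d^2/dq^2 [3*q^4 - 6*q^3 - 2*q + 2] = 36*q*(q - 1)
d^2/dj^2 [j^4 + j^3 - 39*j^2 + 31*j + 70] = 12*j^2 + 6*j - 78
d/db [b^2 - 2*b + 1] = 2*b - 2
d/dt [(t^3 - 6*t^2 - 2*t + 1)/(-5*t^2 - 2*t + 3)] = (-5*t^4 - 4*t^3 + 11*t^2 - 26*t - 4)/(25*t^4 + 20*t^3 - 26*t^2 - 12*t + 9)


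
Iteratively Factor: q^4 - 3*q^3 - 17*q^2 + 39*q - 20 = (q + 4)*(q^3 - 7*q^2 + 11*q - 5) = (q - 5)*(q + 4)*(q^2 - 2*q + 1) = (q - 5)*(q - 1)*(q + 4)*(q - 1)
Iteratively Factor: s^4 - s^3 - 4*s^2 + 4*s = (s - 1)*(s^3 - 4*s) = (s - 2)*(s - 1)*(s^2 + 2*s) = s*(s - 2)*(s - 1)*(s + 2)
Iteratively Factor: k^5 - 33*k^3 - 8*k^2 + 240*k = (k - 3)*(k^4 + 3*k^3 - 24*k^2 - 80*k) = k*(k - 3)*(k^3 + 3*k^2 - 24*k - 80) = k*(k - 3)*(k + 4)*(k^2 - k - 20) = k*(k - 5)*(k - 3)*(k + 4)*(k + 4)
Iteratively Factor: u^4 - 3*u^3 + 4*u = (u)*(u^3 - 3*u^2 + 4) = u*(u - 2)*(u^2 - u - 2) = u*(u - 2)^2*(u + 1)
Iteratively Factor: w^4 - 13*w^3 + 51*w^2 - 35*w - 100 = (w - 5)*(w^3 - 8*w^2 + 11*w + 20) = (w - 5)*(w - 4)*(w^2 - 4*w - 5) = (w - 5)*(w - 4)*(w + 1)*(w - 5)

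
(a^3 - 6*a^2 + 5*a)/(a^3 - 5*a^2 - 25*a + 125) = a*(a - 1)/(a^2 - 25)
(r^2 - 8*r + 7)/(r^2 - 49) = (r - 1)/(r + 7)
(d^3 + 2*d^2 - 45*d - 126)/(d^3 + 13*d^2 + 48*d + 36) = (d^2 - 4*d - 21)/(d^2 + 7*d + 6)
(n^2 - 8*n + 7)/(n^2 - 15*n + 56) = (n - 1)/(n - 8)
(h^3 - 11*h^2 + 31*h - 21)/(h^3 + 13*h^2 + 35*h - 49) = (h^2 - 10*h + 21)/(h^2 + 14*h + 49)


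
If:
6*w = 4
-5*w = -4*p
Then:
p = 5/6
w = 2/3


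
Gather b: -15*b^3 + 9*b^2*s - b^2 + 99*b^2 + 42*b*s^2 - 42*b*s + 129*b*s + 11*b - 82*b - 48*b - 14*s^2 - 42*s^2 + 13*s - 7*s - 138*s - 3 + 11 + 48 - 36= -15*b^3 + b^2*(9*s + 98) + b*(42*s^2 + 87*s - 119) - 56*s^2 - 132*s + 20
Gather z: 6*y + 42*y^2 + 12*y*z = 42*y^2 + 12*y*z + 6*y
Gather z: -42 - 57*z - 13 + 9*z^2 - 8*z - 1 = 9*z^2 - 65*z - 56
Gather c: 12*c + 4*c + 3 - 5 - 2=16*c - 4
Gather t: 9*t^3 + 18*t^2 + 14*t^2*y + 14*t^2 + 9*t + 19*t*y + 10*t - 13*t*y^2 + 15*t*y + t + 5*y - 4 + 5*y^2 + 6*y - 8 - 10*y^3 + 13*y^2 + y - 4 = 9*t^3 + t^2*(14*y + 32) + t*(-13*y^2 + 34*y + 20) - 10*y^3 + 18*y^2 + 12*y - 16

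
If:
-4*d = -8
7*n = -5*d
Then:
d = 2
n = -10/7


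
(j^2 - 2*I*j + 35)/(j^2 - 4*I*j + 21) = (j + 5*I)/(j + 3*I)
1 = 1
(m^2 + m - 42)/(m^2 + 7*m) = (m - 6)/m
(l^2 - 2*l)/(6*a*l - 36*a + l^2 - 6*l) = l*(l - 2)/(6*a*l - 36*a + l^2 - 6*l)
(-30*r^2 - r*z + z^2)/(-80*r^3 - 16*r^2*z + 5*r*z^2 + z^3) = (-6*r + z)/(-16*r^2 + z^2)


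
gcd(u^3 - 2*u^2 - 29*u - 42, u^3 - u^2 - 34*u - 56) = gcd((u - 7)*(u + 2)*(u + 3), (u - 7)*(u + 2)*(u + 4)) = u^2 - 5*u - 14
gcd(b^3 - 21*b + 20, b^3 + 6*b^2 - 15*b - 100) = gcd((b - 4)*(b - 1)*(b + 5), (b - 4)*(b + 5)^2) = b^2 + b - 20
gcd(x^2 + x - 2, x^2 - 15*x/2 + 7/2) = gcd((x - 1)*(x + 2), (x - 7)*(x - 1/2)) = 1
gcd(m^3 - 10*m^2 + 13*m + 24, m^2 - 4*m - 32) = m - 8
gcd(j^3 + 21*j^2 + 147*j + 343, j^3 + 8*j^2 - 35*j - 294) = j^2 + 14*j + 49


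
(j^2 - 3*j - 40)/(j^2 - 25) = (j - 8)/(j - 5)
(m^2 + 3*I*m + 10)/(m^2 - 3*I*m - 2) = (m + 5*I)/(m - I)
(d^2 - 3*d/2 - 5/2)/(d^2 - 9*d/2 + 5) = (d + 1)/(d - 2)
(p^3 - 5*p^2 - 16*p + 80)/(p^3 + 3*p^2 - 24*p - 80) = (p - 4)/(p + 4)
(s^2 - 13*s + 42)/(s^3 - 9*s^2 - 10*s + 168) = 1/(s + 4)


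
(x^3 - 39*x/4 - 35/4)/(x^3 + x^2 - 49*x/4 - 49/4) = (2*x + 5)/(2*x + 7)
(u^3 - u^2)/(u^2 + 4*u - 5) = u^2/(u + 5)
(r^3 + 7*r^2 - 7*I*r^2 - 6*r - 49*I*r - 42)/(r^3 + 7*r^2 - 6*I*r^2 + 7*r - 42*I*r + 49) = (r^2 - 7*I*r - 6)/(r^2 - 6*I*r + 7)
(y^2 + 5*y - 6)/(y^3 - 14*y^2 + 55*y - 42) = (y + 6)/(y^2 - 13*y + 42)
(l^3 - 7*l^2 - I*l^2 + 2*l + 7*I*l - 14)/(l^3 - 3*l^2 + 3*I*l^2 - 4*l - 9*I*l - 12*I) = (l^3 - l^2*(7 + I) + l*(2 + 7*I) - 14)/(l^3 + 3*l^2*(-1 + I) - l*(4 + 9*I) - 12*I)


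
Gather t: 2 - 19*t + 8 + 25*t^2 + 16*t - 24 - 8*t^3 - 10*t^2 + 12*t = -8*t^3 + 15*t^2 + 9*t - 14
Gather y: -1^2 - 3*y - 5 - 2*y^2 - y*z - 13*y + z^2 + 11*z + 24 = -2*y^2 + y*(-z - 16) + z^2 + 11*z + 18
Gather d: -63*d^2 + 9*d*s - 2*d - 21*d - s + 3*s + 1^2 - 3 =-63*d^2 + d*(9*s - 23) + 2*s - 2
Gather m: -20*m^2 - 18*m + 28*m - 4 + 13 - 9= -20*m^2 + 10*m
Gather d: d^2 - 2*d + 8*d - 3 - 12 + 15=d^2 + 6*d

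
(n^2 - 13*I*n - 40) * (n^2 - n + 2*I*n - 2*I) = n^4 - n^3 - 11*I*n^3 - 14*n^2 + 11*I*n^2 + 14*n - 80*I*n + 80*I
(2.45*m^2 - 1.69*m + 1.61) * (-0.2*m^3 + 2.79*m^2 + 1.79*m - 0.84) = -0.49*m^5 + 7.1735*m^4 - 0.651599999999999*m^3 - 0.5912*m^2 + 4.3015*m - 1.3524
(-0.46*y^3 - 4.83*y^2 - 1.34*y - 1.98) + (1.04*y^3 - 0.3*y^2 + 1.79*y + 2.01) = 0.58*y^3 - 5.13*y^2 + 0.45*y + 0.0299999999999998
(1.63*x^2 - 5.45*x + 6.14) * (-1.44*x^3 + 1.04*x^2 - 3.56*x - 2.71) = -2.3472*x^5 + 9.5432*x^4 - 20.3124*x^3 + 21.3703*x^2 - 7.0889*x - 16.6394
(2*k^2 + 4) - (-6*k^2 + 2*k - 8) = 8*k^2 - 2*k + 12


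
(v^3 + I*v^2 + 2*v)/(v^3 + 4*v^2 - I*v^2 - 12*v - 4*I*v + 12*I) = v*(v + 2*I)/(v^2 + 4*v - 12)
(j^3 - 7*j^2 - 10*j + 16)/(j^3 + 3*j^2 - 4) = (j - 8)/(j + 2)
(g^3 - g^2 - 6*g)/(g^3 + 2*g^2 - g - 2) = g*(g - 3)/(g^2 - 1)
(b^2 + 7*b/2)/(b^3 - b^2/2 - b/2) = (2*b + 7)/(2*b^2 - b - 1)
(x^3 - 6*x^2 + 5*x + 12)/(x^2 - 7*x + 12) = x + 1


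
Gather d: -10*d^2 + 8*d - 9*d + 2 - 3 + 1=-10*d^2 - d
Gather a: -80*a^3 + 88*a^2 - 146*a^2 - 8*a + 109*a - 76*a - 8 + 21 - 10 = -80*a^3 - 58*a^2 + 25*a + 3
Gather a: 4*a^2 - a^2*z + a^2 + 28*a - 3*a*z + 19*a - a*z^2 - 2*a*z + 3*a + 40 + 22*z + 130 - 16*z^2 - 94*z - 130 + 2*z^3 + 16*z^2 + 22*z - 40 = a^2*(5 - z) + a*(-z^2 - 5*z + 50) + 2*z^3 - 50*z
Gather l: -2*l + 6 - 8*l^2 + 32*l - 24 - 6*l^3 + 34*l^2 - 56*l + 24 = -6*l^3 + 26*l^2 - 26*l + 6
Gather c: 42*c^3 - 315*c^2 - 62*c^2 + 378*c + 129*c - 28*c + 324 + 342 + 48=42*c^3 - 377*c^2 + 479*c + 714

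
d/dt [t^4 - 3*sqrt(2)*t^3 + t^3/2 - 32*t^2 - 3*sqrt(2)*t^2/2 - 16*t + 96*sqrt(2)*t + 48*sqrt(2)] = 4*t^3 - 9*sqrt(2)*t^2 + 3*t^2/2 - 64*t - 3*sqrt(2)*t - 16 + 96*sqrt(2)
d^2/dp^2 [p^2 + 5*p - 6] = 2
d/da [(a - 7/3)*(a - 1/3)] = 2*a - 8/3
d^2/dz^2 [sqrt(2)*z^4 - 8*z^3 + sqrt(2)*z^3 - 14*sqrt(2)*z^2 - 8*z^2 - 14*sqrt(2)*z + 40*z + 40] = 12*sqrt(2)*z^2 - 48*z + 6*sqrt(2)*z - 28*sqrt(2) - 16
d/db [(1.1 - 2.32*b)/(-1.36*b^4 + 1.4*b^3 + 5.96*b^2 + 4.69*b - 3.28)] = (-9.4656*b^4 + 12.48*b^3 + 9.2072*b^2 - 13.112*b + 2.4506)/(1.8496*b^8 - 3.808*b^7 - 14.2512*b^6 + 3.9312*b^5 + 57.5752*b^4 + 46.7208*b^3 - 17.1015*b^2 - 30.7664*b + 10.7584)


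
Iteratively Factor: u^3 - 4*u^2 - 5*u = (u)*(u^2 - 4*u - 5) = u*(u + 1)*(u - 5)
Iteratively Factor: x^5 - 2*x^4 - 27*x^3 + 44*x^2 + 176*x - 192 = (x + 3)*(x^4 - 5*x^3 - 12*x^2 + 80*x - 64) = (x - 4)*(x + 3)*(x^3 - x^2 - 16*x + 16) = (x - 4)*(x - 1)*(x + 3)*(x^2 - 16) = (x - 4)*(x - 1)*(x + 3)*(x + 4)*(x - 4)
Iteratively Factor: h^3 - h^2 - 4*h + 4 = (h - 2)*(h^2 + h - 2) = (h - 2)*(h + 2)*(h - 1)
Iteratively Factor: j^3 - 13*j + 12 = (j - 1)*(j^2 + j - 12) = (j - 1)*(j + 4)*(j - 3)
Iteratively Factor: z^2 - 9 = (z - 3)*(z + 3)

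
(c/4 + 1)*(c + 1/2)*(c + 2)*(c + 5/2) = c^4/4 + 9*c^3/4 + 109*c^2/16 + 63*c/8 + 5/2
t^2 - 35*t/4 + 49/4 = (t - 7)*(t - 7/4)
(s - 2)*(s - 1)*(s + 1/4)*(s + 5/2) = s^4 - s^3/4 - 45*s^2/8 + 29*s/8 + 5/4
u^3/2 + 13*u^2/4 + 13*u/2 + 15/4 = (u/2 + 1/2)*(u + 5/2)*(u + 3)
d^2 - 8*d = d*(d - 8)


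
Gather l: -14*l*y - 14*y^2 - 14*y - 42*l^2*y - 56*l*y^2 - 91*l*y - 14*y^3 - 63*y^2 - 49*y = -42*l^2*y + l*(-56*y^2 - 105*y) - 14*y^3 - 77*y^2 - 63*y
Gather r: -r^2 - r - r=-r^2 - 2*r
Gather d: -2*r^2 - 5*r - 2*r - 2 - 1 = -2*r^2 - 7*r - 3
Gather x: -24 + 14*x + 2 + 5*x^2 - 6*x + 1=5*x^2 + 8*x - 21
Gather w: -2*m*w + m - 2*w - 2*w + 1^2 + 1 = m + w*(-2*m - 4) + 2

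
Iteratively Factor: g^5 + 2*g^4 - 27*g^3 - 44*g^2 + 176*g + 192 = (g + 4)*(g^4 - 2*g^3 - 19*g^2 + 32*g + 48) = (g + 4)^2*(g^3 - 6*g^2 + 5*g + 12) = (g - 4)*(g + 4)^2*(g^2 - 2*g - 3) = (g - 4)*(g - 3)*(g + 4)^2*(g + 1)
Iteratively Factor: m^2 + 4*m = (m + 4)*(m)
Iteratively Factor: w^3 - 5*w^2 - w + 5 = (w - 1)*(w^2 - 4*w - 5) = (w - 1)*(w + 1)*(w - 5)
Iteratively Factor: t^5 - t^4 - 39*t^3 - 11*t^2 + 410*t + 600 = (t + 4)*(t^4 - 5*t^3 - 19*t^2 + 65*t + 150) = (t - 5)*(t + 4)*(t^3 - 19*t - 30) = (t - 5)^2*(t + 4)*(t^2 + 5*t + 6) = (t - 5)^2*(t + 2)*(t + 4)*(t + 3)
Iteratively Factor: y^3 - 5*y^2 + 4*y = (y - 1)*(y^2 - 4*y) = (y - 4)*(y - 1)*(y)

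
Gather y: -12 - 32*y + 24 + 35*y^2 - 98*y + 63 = 35*y^2 - 130*y + 75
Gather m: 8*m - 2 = 8*m - 2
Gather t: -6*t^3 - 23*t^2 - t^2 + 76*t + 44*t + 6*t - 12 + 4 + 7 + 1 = -6*t^3 - 24*t^2 + 126*t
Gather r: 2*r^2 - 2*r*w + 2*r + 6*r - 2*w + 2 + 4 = 2*r^2 + r*(8 - 2*w) - 2*w + 6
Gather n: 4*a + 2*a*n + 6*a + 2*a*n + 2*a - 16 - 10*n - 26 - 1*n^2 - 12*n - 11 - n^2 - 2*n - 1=12*a - 2*n^2 + n*(4*a - 24) - 54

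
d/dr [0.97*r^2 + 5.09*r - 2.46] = 1.94*r + 5.09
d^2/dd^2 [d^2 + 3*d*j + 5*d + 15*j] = 2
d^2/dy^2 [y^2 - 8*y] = 2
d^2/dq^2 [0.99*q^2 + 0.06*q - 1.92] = 1.98000000000000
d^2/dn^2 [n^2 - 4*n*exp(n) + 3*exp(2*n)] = -4*n*exp(n) + 12*exp(2*n) - 8*exp(n) + 2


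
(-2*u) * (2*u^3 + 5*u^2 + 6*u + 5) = -4*u^4 - 10*u^3 - 12*u^2 - 10*u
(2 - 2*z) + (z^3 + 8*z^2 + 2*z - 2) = z^3 + 8*z^2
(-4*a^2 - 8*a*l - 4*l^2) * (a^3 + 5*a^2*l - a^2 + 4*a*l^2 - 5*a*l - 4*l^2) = -4*a^5 - 28*a^4*l + 4*a^4 - 60*a^3*l^2 + 28*a^3*l - 52*a^2*l^3 + 60*a^2*l^2 - 16*a*l^4 + 52*a*l^3 + 16*l^4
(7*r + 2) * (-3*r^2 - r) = -21*r^3 - 13*r^2 - 2*r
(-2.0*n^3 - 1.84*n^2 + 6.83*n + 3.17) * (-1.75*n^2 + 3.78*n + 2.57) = 3.5*n^5 - 4.34*n^4 - 24.0477*n^3 + 15.5411*n^2 + 29.5357*n + 8.1469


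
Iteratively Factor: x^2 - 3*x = (x - 3)*(x)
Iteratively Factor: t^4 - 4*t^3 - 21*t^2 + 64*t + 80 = (t + 1)*(t^3 - 5*t^2 - 16*t + 80) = (t - 4)*(t + 1)*(t^2 - t - 20) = (t - 5)*(t - 4)*(t + 1)*(t + 4)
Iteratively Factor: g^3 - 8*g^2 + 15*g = (g - 3)*(g^2 - 5*g) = g*(g - 3)*(g - 5)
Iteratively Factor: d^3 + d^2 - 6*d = (d + 3)*(d^2 - 2*d) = (d - 2)*(d + 3)*(d)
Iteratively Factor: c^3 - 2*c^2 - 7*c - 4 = (c + 1)*(c^2 - 3*c - 4) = (c + 1)^2*(c - 4)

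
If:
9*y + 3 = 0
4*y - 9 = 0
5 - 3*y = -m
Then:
No Solution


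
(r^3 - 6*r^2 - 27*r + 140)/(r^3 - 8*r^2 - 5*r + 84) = (r + 5)/(r + 3)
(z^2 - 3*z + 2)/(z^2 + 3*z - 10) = (z - 1)/(z + 5)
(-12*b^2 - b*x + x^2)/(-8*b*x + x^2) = (12*b^2 + b*x - x^2)/(x*(8*b - x))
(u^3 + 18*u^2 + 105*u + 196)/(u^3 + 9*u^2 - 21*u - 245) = (u + 4)/(u - 5)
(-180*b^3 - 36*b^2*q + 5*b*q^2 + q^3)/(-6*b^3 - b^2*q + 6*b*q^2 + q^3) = (-30*b^2 - b*q + q^2)/(-b^2 + q^2)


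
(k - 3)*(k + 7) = k^2 + 4*k - 21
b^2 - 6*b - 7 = (b - 7)*(b + 1)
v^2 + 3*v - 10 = (v - 2)*(v + 5)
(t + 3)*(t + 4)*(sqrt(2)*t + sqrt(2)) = sqrt(2)*t^3 + 8*sqrt(2)*t^2 + 19*sqrt(2)*t + 12*sqrt(2)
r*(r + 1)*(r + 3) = r^3 + 4*r^2 + 3*r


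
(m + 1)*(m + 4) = m^2 + 5*m + 4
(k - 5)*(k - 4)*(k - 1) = k^3 - 10*k^2 + 29*k - 20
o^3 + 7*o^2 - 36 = (o - 2)*(o + 3)*(o + 6)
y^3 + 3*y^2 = y^2*(y + 3)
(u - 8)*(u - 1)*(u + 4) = u^3 - 5*u^2 - 28*u + 32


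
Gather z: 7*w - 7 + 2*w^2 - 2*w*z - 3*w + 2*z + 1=2*w^2 + 4*w + z*(2 - 2*w) - 6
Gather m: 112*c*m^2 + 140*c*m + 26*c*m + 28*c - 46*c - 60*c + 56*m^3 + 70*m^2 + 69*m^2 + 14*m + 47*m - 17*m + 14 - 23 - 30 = -78*c + 56*m^3 + m^2*(112*c + 139) + m*(166*c + 44) - 39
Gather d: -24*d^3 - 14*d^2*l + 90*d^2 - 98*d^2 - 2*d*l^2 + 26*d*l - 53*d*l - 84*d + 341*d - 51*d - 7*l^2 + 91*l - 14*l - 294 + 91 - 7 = -24*d^3 + d^2*(-14*l - 8) + d*(-2*l^2 - 27*l + 206) - 7*l^2 + 77*l - 210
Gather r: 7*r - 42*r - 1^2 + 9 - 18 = -35*r - 10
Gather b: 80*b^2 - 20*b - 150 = 80*b^2 - 20*b - 150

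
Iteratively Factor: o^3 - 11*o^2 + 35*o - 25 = (o - 1)*(o^2 - 10*o + 25) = (o - 5)*(o - 1)*(o - 5)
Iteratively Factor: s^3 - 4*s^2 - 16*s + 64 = (s - 4)*(s^2 - 16) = (s - 4)*(s + 4)*(s - 4)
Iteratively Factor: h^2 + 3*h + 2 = (h + 1)*(h + 2)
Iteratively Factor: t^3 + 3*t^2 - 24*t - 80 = (t - 5)*(t^2 + 8*t + 16) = (t - 5)*(t + 4)*(t + 4)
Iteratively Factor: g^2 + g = (g + 1)*(g)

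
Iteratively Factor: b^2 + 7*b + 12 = (b + 3)*(b + 4)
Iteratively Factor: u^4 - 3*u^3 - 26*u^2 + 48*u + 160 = (u - 4)*(u^3 + u^2 - 22*u - 40) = (u - 5)*(u - 4)*(u^2 + 6*u + 8) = (u - 5)*(u - 4)*(u + 4)*(u + 2)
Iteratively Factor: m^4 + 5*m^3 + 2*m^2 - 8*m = (m - 1)*(m^3 + 6*m^2 + 8*m) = m*(m - 1)*(m^2 + 6*m + 8) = m*(m - 1)*(m + 4)*(m + 2)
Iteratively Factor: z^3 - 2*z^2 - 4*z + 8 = (z - 2)*(z^2 - 4) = (z - 2)*(z + 2)*(z - 2)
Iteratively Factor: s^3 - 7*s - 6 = (s + 1)*(s^2 - s - 6) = (s - 3)*(s + 1)*(s + 2)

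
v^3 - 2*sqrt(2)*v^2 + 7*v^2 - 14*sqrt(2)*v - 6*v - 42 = (v + 7)*(v - 3*sqrt(2))*(v + sqrt(2))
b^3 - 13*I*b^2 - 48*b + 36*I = (b - 6*I)^2*(b - I)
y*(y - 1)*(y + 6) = y^3 + 5*y^2 - 6*y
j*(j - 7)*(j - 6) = j^3 - 13*j^2 + 42*j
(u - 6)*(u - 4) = u^2 - 10*u + 24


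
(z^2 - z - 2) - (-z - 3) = z^2 + 1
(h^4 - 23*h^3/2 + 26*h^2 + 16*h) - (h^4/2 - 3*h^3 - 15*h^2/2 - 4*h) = h^4/2 - 17*h^3/2 + 67*h^2/2 + 20*h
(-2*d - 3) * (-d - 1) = 2*d^2 + 5*d + 3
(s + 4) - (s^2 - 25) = -s^2 + s + 29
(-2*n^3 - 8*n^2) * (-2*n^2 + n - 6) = 4*n^5 + 14*n^4 + 4*n^3 + 48*n^2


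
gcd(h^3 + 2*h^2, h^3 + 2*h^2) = h^3 + 2*h^2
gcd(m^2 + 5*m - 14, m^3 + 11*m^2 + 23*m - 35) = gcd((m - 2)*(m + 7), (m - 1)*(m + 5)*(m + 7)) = m + 7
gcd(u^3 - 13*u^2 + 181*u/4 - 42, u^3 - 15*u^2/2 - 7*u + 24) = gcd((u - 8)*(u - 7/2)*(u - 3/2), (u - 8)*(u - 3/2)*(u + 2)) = u^2 - 19*u/2 + 12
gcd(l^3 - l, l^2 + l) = l^2 + l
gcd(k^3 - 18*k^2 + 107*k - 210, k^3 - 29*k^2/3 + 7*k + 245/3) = k^2 - 12*k + 35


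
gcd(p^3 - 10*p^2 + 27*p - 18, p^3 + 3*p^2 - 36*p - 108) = p - 6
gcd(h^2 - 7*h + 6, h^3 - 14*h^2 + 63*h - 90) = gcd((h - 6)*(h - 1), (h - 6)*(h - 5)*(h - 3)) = h - 6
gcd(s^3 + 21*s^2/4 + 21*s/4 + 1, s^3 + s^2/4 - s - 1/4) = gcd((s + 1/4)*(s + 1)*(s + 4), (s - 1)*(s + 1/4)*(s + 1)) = s^2 + 5*s/4 + 1/4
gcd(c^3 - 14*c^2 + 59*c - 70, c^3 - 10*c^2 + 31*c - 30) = c^2 - 7*c + 10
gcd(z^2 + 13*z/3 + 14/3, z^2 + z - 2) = z + 2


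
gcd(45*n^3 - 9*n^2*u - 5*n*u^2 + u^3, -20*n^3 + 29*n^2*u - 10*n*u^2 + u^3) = -5*n + u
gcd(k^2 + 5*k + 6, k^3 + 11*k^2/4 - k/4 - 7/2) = k + 2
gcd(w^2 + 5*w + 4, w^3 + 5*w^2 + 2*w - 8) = w + 4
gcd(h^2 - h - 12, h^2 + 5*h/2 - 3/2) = h + 3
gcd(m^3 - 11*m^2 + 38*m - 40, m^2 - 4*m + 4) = m - 2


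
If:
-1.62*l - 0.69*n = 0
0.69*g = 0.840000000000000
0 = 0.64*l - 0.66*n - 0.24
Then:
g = 1.22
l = 0.11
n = -0.26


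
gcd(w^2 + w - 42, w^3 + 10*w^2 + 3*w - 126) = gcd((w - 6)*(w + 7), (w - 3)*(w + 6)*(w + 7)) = w + 7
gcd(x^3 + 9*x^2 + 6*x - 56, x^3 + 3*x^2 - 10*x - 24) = x + 4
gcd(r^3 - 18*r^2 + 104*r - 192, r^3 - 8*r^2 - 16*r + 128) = r^2 - 12*r + 32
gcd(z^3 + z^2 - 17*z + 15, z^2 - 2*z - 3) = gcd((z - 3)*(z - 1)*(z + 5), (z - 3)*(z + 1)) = z - 3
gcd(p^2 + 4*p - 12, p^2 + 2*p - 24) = p + 6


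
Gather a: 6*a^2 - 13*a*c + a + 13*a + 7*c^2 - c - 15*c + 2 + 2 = 6*a^2 + a*(14 - 13*c) + 7*c^2 - 16*c + 4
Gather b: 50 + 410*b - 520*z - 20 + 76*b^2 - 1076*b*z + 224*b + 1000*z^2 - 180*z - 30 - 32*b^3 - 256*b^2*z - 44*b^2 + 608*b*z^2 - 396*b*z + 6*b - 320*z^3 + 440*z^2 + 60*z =-32*b^3 + b^2*(32 - 256*z) + b*(608*z^2 - 1472*z + 640) - 320*z^3 + 1440*z^2 - 640*z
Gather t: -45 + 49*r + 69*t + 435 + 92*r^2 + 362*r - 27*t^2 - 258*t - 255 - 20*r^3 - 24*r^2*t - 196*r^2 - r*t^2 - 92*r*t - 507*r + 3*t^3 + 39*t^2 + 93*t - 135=-20*r^3 - 104*r^2 - 96*r + 3*t^3 + t^2*(12 - r) + t*(-24*r^2 - 92*r - 96)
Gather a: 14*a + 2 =14*a + 2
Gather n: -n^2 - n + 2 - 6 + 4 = -n^2 - n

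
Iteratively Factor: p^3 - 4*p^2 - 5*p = (p + 1)*(p^2 - 5*p) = (p - 5)*(p + 1)*(p)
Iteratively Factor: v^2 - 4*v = (v)*(v - 4)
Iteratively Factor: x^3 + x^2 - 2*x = (x + 2)*(x^2 - x) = (x - 1)*(x + 2)*(x)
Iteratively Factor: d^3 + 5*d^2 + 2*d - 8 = (d + 2)*(d^2 + 3*d - 4) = (d + 2)*(d + 4)*(d - 1)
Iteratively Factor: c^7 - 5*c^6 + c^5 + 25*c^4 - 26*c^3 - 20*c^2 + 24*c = (c)*(c^6 - 5*c^5 + c^4 + 25*c^3 - 26*c^2 - 20*c + 24) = c*(c - 2)*(c^5 - 3*c^4 - 5*c^3 + 15*c^2 + 4*c - 12) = c*(c - 2)*(c + 2)*(c^4 - 5*c^3 + 5*c^2 + 5*c - 6) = c*(c - 2)*(c + 1)*(c + 2)*(c^3 - 6*c^2 + 11*c - 6) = c*(c - 2)*(c - 1)*(c + 1)*(c + 2)*(c^2 - 5*c + 6) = c*(c - 3)*(c - 2)*(c - 1)*(c + 1)*(c + 2)*(c - 2)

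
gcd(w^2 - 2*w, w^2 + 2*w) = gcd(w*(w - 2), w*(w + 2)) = w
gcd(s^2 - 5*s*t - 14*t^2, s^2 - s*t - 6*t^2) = s + 2*t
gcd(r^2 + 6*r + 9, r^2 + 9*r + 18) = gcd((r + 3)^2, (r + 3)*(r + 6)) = r + 3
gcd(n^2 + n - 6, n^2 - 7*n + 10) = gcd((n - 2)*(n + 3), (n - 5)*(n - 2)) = n - 2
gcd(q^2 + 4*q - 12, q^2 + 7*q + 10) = 1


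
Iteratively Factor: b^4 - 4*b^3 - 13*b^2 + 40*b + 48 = (b + 1)*(b^3 - 5*b^2 - 8*b + 48) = (b + 1)*(b + 3)*(b^2 - 8*b + 16) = (b - 4)*(b + 1)*(b + 3)*(b - 4)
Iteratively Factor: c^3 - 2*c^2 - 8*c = (c)*(c^2 - 2*c - 8) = c*(c + 2)*(c - 4)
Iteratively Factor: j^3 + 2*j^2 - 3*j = (j + 3)*(j^2 - j) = j*(j + 3)*(j - 1)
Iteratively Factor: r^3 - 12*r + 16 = (r - 2)*(r^2 + 2*r - 8) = (r - 2)^2*(r + 4)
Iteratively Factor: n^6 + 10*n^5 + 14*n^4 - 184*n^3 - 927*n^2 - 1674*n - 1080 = (n + 3)*(n^5 + 7*n^4 - 7*n^3 - 163*n^2 - 438*n - 360) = (n - 5)*(n + 3)*(n^4 + 12*n^3 + 53*n^2 + 102*n + 72) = (n - 5)*(n + 2)*(n + 3)*(n^3 + 10*n^2 + 33*n + 36) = (n - 5)*(n + 2)*(n + 3)*(n + 4)*(n^2 + 6*n + 9) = (n - 5)*(n + 2)*(n + 3)^2*(n + 4)*(n + 3)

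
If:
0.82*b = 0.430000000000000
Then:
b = 0.52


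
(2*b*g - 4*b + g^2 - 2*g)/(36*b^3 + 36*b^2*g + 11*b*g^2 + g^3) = (g - 2)/(18*b^2 + 9*b*g + g^2)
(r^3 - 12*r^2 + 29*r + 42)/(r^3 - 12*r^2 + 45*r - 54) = (r^2 - 6*r - 7)/(r^2 - 6*r + 9)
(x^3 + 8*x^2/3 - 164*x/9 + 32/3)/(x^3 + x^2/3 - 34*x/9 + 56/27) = 3*(3*x^2 + 10*x - 48)/(9*x^2 + 9*x - 28)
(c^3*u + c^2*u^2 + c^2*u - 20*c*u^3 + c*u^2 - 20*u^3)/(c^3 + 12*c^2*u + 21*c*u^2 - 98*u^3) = u*(c^3 + c^2*u + c^2 - 20*c*u^2 + c*u - 20*u^2)/(c^3 + 12*c^2*u + 21*c*u^2 - 98*u^3)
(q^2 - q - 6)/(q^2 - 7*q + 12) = (q + 2)/(q - 4)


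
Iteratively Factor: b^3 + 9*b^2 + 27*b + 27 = (b + 3)*(b^2 + 6*b + 9) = (b + 3)^2*(b + 3)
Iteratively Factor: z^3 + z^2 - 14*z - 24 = (z + 3)*(z^2 - 2*z - 8) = (z + 2)*(z + 3)*(z - 4)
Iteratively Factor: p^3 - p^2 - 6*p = (p)*(p^2 - p - 6) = p*(p + 2)*(p - 3)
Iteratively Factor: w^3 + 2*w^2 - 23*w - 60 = (w + 3)*(w^2 - w - 20) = (w + 3)*(w + 4)*(w - 5)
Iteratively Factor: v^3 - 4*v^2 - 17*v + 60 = (v - 3)*(v^2 - v - 20) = (v - 5)*(v - 3)*(v + 4)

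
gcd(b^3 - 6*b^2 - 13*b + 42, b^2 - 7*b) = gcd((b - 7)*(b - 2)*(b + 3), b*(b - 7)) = b - 7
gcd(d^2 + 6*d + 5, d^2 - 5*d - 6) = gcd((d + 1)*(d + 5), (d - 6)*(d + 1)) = d + 1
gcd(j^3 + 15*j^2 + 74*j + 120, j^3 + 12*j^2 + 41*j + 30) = j^2 + 11*j + 30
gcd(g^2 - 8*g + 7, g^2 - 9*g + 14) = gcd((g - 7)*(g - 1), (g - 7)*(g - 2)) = g - 7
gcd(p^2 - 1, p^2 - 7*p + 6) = p - 1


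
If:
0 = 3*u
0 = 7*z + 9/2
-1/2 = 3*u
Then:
No Solution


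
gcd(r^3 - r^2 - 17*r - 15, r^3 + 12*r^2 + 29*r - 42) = 1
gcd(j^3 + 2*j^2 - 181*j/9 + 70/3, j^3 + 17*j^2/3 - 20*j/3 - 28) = j^2 + 11*j/3 - 14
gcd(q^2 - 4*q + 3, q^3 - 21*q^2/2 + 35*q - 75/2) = q - 3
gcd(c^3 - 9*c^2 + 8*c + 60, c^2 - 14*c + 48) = c - 6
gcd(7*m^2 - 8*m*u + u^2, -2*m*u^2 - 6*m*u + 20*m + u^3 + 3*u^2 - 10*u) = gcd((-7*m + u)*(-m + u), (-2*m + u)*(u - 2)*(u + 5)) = 1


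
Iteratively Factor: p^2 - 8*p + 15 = (p - 3)*(p - 5)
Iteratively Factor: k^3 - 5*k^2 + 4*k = (k - 1)*(k^2 - 4*k) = k*(k - 1)*(k - 4)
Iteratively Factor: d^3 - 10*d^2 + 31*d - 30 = (d - 2)*(d^2 - 8*d + 15) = (d - 3)*(d - 2)*(d - 5)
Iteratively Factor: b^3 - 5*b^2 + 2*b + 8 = (b - 2)*(b^2 - 3*b - 4) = (b - 2)*(b + 1)*(b - 4)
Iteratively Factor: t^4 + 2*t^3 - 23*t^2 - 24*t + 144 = (t - 3)*(t^3 + 5*t^2 - 8*t - 48) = (t - 3)*(t + 4)*(t^2 + t - 12) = (t - 3)*(t + 4)^2*(t - 3)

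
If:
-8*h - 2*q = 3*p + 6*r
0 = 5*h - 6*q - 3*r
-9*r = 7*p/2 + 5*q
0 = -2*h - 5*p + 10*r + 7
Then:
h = -21/629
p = 441/629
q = 189/1258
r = -224/629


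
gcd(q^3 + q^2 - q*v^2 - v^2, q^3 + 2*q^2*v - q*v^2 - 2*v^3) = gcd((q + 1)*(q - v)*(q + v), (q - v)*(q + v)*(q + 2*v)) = q^2 - v^2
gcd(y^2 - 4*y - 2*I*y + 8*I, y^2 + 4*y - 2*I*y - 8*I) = y - 2*I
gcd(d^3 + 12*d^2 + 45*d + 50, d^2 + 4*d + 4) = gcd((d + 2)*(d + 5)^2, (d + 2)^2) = d + 2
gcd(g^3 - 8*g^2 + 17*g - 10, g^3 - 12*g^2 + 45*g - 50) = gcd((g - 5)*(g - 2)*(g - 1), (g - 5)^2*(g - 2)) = g^2 - 7*g + 10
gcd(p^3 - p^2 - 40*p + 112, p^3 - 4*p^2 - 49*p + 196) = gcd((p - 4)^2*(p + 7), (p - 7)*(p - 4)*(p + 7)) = p^2 + 3*p - 28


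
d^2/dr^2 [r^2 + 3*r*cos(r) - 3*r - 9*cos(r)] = -3*r*cos(r) - 6*sin(r) + 9*cos(r) + 2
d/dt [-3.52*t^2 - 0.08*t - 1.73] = -7.04*t - 0.08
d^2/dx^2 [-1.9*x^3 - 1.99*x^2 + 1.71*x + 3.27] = -11.4*x - 3.98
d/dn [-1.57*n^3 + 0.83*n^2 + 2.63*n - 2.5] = -4.71*n^2 + 1.66*n + 2.63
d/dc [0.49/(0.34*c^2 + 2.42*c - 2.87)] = (-0.3332*c - 1.1858)/(0.34*c^2 + 2.42*c - 2.87)^2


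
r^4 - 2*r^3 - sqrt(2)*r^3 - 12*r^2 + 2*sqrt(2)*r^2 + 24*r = r*(r - 2)*(r - 3*sqrt(2))*(r + 2*sqrt(2))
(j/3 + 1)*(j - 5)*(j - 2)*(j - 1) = j^4/3 - 5*j^3/3 - 7*j^2/3 + 41*j/3 - 10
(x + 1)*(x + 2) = x^2 + 3*x + 2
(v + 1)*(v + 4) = v^2 + 5*v + 4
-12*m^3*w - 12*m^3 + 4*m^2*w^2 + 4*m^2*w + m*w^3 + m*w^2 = (-2*m + w)*(6*m + w)*(m*w + m)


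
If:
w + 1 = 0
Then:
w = -1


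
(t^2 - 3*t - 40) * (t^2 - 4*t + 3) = t^4 - 7*t^3 - 25*t^2 + 151*t - 120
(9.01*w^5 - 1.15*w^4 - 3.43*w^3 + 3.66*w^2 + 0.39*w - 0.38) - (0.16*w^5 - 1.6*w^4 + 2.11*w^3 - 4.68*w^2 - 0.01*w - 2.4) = 8.85*w^5 + 0.45*w^4 - 5.54*w^3 + 8.34*w^2 + 0.4*w + 2.02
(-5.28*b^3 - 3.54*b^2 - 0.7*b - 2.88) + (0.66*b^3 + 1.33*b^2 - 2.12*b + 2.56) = -4.62*b^3 - 2.21*b^2 - 2.82*b - 0.32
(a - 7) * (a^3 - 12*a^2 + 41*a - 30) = a^4 - 19*a^3 + 125*a^2 - 317*a + 210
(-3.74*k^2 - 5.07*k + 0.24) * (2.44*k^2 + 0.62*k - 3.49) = -9.1256*k^4 - 14.6896*k^3 + 10.4948*k^2 + 17.8431*k - 0.8376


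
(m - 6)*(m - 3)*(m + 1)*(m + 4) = m^4 - 4*m^3 - 23*m^2 + 54*m + 72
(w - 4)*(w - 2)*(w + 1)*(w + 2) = w^4 - 3*w^3 - 8*w^2 + 12*w + 16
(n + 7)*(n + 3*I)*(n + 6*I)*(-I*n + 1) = -I*n^4 + 10*n^3 - 7*I*n^3 + 70*n^2 + 27*I*n^2 - 18*n + 189*I*n - 126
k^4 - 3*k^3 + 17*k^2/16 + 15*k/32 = k*(k - 5/2)*(k - 3/4)*(k + 1/4)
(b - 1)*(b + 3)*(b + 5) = b^3 + 7*b^2 + 7*b - 15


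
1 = 1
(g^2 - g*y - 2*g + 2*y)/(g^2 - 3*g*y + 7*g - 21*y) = (g^2 - g*y - 2*g + 2*y)/(g^2 - 3*g*y + 7*g - 21*y)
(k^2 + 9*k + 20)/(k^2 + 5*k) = (k + 4)/k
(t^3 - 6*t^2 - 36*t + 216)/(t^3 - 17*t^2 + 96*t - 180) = (t + 6)/(t - 5)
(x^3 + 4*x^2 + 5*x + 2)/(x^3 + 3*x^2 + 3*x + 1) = (x + 2)/(x + 1)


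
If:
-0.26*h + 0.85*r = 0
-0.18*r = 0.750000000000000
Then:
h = -13.62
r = -4.17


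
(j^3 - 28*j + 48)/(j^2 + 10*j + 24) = (j^2 - 6*j + 8)/(j + 4)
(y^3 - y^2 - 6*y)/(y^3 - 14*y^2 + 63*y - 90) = y*(y + 2)/(y^2 - 11*y + 30)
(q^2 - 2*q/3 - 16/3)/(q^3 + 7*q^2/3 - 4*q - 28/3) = (3*q - 8)/(3*q^2 + q - 14)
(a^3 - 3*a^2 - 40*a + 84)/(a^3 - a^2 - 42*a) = (a - 2)/a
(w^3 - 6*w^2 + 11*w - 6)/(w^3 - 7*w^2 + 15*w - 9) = (w - 2)/(w - 3)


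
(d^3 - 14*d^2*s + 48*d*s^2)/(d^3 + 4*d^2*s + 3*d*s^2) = (d^2 - 14*d*s + 48*s^2)/(d^2 + 4*d*s + 3*s^2)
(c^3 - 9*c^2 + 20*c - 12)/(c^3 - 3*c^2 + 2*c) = (c - 6)/c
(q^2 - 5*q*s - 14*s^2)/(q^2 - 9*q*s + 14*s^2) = (q + 2*s)/(q - 2*s)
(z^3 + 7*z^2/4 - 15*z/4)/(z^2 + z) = (4*z^2 + 7*z - 15)/(4*(z + 1))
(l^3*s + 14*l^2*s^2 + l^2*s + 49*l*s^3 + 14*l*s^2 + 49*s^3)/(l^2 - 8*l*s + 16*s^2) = s*(l^3 + 14*l^2*s + l^2 + 49*l*s^2 + 14*l*s + 49*s^2)/(l^2 - 8*l*s + 16*s^2)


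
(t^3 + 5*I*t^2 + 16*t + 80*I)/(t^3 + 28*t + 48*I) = (t^2 + I*t + 20)/(t^2 - 4*I*t + 12)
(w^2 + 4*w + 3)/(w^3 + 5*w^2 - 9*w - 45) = (w + 1)/(w^2 + 2*w - 15)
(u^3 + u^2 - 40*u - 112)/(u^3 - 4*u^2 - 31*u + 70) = (u^2 + 8*u + 16)/(u^2 + 3*u - 10)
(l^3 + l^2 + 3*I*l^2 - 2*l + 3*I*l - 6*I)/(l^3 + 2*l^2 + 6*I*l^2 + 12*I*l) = (l^2 + l*(-1 + 3*I) - 3*I)/(l*(l + 6*I))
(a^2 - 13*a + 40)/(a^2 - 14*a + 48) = (a - 5)/(a - 6)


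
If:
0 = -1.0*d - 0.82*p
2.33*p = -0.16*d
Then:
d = 0.00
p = 0.00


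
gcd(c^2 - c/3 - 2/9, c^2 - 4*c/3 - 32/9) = 1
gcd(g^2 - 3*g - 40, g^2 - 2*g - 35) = g + 5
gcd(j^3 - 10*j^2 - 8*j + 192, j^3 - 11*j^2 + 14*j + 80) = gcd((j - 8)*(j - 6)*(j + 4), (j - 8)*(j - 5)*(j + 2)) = j - 8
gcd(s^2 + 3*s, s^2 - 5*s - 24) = s + 3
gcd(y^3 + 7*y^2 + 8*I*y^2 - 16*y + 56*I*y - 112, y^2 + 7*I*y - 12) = y + 4*I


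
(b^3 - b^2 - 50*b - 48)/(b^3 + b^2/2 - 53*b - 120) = 2*(b + 1)/(2*b + 5)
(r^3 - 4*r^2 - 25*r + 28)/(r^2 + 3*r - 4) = r - 7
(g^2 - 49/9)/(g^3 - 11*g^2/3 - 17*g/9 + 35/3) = (3*g + 7)/(3*g^2 - 4*g - 15)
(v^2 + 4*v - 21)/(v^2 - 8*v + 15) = (v + 7)/(v - 5)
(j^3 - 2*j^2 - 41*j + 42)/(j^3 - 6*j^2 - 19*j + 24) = (j^2 - j - 42)/(j^2 - 5*j - 24)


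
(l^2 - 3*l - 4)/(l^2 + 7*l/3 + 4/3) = 3*(l - 4)/(3*l + 4)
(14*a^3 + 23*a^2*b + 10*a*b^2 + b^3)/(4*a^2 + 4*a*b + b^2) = (7*a^2 + 8*a*b + b^2)/(2*a + b)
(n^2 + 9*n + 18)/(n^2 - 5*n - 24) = (n + 6)/(n - 8)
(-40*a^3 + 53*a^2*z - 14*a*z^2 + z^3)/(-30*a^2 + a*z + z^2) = (8*a^2 - 9*a*z + z^2)/(6*a + z)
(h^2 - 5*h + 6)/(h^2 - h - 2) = (h - 3)/(h + 1)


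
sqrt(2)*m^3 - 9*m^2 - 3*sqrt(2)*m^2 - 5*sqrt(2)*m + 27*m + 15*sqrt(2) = (m - 3)*(m - 5*sqrt(2))*(sqrt(2)*m + 1)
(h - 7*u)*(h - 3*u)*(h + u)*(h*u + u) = h^4*u - 9*h^3*u^2 + h^3*u + 11*h^2*u^3 - 9*h^2*u^2 + 21*h*u^4 + 11*h*u^3 + 21*u^4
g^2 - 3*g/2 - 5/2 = (g - 5/2)*(g + 1)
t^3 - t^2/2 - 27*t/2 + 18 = (t - 3)*(t - 3/2)*(t + 4)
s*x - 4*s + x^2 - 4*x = (s + x)*(x - 4)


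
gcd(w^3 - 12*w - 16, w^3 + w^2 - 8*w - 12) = w^2 + 4*w + 4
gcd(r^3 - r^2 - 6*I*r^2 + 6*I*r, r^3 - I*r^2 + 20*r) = r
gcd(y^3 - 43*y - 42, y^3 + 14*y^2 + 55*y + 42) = y^2 + 7*y + 6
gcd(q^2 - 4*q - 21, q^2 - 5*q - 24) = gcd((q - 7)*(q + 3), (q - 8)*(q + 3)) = q + 3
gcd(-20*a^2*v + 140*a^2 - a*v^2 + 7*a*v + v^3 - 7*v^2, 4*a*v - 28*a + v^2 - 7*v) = 4*a*v - 28*a + v^2 - 7*v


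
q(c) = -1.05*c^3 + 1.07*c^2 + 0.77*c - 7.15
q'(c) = -3.15*c^2 + 2.14*c + 0.77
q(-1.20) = -4.72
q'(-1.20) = -6.33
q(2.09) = -10.45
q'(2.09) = -8.52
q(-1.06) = -5.51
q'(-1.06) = -5.04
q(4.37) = -70.98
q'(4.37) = -50.03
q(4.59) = -82.61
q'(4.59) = -55.77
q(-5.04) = 150.57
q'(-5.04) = -90.03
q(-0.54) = -7.09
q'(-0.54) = -1.30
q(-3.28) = 38.89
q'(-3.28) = -40.14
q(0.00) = -7.15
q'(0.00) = 0.77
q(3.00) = -23.56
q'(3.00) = -21.16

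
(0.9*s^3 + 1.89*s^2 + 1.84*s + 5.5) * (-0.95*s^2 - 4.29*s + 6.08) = -0.855*s^5 - 5.6565*s^4 - 4.3841*s^3 - 1.6274*s^2 - 12.4078*s + 33.44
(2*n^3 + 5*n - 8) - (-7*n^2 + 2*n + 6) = 2*n^3 + 7*n^2 + 3*n - 14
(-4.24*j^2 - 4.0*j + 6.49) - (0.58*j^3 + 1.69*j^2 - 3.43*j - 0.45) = -0.58*j^3 - 5.93*j^2 - 0.57*j + 6.94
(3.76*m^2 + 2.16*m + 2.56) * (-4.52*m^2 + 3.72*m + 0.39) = -16.9952*m^4 + 4.224*m^3 - 2.0696*m^2 + 10.3656*m + 0.9984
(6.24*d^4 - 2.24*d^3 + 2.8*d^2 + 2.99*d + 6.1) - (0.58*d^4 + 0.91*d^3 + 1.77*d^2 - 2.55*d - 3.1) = 5.66*d^4 - 3.15*d^3 + 1.03*d^2 + 5.54*d + 9.2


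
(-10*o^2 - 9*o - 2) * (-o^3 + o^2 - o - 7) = 10*o^5 - o^4 + 3*o^3 + 77*o^2 + 65*o + 14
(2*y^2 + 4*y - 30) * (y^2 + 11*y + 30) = 2*y^4 + 26*y^3 + 74*y^2 - 210*y - 900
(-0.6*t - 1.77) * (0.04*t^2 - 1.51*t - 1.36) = -0.024*t^3 + 0.8352*t^2 + 3.4887*t + 2.4072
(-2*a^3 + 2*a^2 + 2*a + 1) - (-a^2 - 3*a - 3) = -2*a^3 + 3*a^2 + 5*a + 4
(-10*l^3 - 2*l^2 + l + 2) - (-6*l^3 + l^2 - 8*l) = -4*l^3 - 3*l^2 + 9*l + 2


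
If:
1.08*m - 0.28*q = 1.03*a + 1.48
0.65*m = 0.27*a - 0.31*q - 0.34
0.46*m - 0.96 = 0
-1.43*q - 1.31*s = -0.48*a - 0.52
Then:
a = 1.81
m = 2.09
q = -3.90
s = 5.31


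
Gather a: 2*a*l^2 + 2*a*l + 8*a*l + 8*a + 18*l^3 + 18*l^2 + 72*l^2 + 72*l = a*(2*l^2 + 10*l + 8) + 18*l^3 + 90*l^2 + 72*l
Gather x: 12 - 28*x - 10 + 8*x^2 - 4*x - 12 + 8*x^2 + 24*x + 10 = 16*x^2 - 8*x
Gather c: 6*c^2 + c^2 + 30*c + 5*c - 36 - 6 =7*c^2 + 35*c - 42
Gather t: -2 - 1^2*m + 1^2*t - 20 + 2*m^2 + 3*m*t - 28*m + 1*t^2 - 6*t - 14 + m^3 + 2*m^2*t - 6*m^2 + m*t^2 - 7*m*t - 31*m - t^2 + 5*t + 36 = m^3 - 4*m^2 + m*t^2 - 60*m + t*(2*m^2 - 4*m)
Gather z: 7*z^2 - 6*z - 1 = 7*z^2 - 6*z - 1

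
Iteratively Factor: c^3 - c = (c)*(c^2 - 1) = c*(c + 1)*(c - 1)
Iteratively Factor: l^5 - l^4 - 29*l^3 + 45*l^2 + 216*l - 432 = (l - 3)*(l^4 + 2*l^3 - 23*l^2 - 24*l + 144) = (l - 3)*(l + 4)*(l^3 - 2*l^2 - 15*l + 36) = (l - 3)^2*(l + 4)*(l^2 + l - 12) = (l - 3)^3*(l + 4)*(l + 4)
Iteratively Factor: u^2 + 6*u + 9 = (u + 3)*(u + 3)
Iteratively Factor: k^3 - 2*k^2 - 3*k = (k - 3)*(k^2 + k) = (k - 3)*(k + 1)*(k)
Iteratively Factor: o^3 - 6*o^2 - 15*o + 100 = (o - 5)*(o^2 - o - 20) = (o - 5)^2*(o + 4)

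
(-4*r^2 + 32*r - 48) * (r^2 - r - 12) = -4*r^4 + 36*r^3 - 32*r^2 - 336*r + 576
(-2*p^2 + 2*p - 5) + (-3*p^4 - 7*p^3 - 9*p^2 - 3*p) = -3*p^4 - 7*p^3 - 11*p^2 - p - 5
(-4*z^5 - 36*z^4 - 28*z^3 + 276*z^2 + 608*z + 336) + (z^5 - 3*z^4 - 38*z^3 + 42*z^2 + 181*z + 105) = -3*z^5 - 39*z^4 - 66*z^3 + 318*z^2 + 789*z + 441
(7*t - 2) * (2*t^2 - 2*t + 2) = 14*t^3 - 18*t^2 + 18*t - 4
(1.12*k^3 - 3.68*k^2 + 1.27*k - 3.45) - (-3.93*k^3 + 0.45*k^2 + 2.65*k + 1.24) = 5.05*k^3 - 4.13*k^2 - 1.38*k - 4.69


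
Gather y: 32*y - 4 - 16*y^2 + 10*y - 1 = -16*y^2 + 42*y - 5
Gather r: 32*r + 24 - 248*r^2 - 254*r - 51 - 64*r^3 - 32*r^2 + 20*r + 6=-64*r^3 - 280*r^2 - 202*r - 21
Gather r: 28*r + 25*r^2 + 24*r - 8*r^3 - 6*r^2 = -8*r^3 + 19*r^2 + 52*r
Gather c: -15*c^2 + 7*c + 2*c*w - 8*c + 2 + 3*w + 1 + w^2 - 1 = -15*c^2 + c*(2*w - 1) + w^2 + 3*w + 2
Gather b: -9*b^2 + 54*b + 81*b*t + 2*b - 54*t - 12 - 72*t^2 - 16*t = -9*b^2 + b*(81*t + 56) - 72*t^2 - 70*t - 12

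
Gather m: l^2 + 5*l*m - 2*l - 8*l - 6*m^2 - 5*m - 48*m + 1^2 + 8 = l^2 - 10*l - 6*m^2 + m*(5*l - 53) + 9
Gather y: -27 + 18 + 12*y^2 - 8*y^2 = 4*y^2 - 9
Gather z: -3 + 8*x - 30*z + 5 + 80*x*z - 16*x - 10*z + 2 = -8*x + z*(80*x - 40) + 4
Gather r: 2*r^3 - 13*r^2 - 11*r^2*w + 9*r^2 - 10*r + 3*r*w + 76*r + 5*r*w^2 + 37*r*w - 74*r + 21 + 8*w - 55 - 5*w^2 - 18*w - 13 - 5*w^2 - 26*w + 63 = 2*r^3 + r^2*(-11*w - 4) + r*(5*w^2 + 40*w - 8) - 10*w^2 - 36*w + 16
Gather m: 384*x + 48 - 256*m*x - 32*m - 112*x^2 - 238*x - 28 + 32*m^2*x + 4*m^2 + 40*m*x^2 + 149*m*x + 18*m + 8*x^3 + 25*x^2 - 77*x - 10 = m^2*(32*x + 4) + m*(40*x^2 - 107*x - 14) + 8*x^3 - 87*x^2 + 69*x + 10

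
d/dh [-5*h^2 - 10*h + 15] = -10*h - 10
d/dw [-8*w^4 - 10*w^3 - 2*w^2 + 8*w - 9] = -32*w^3 - 30*w^2 - 4*w + 8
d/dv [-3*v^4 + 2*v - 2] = 2 - 12*v^3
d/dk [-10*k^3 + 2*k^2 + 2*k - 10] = -30*k^2 + 4*k + 2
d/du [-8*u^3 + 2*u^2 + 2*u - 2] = -24*u^2 + 4*u + 2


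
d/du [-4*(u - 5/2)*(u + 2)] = 2 - 8*u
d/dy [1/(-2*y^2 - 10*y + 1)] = 2*(2*y + 5)/(2*y^2 + 10*y - 1)^2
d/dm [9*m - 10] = 9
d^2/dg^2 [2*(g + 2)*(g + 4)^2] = 12*g + 40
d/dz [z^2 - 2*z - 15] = 2*z - 2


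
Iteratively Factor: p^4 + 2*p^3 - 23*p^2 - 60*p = (p + 3)*(p^3 - p^2 - 20*p) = p*(p + 3)*(p^2 - p - 20) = p*(p - 5)*(p + 3)*(p + 4)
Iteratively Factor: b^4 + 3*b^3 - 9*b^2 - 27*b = (b + 3)*(b^3 - 9*b) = (b + 3)^2*(b^2 - 3*b) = b*(b + 3)^2*(b - 3)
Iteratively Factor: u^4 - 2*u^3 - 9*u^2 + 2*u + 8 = (u - 1)*(u^3 - u^2 - 10*u - 8) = (u - 1)*(u + 2)*(u^2 - 3*u - 4) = (u - 4)*(u - 1)*(u + 2)*(u + 1)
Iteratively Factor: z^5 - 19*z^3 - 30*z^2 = (z + 3)*(z^4 - 3*z^3 - 10*z^2) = (z - 5)*(z + 3)*(z^3 + 2*z^2) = z*(z - 5)*(z + 3)*(z^2 + 2*z) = z*(z - 5)*(z + 2)*(z + 3)*(z)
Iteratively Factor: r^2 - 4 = (r - 2)*(r + 2)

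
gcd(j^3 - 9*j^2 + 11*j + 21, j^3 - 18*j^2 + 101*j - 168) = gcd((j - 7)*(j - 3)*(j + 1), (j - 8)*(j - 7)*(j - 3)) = j^2 - 10*j + 21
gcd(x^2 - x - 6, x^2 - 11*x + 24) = x - 3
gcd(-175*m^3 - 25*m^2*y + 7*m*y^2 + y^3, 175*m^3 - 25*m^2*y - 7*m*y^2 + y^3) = -25*m^2 + y^2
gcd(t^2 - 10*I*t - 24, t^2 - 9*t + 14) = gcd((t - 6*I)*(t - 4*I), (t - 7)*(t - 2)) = 1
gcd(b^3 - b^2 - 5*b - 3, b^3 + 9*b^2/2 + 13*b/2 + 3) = b + 1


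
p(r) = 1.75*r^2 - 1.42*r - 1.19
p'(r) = 3.5*r - 1.42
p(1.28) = -0.14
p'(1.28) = 3.06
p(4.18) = 23.45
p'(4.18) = 13.21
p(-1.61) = 5.63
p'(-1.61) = -7.06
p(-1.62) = 5.70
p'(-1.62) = -7.09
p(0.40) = -1.48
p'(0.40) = -0.02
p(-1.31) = 3.67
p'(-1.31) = -6.00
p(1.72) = 1.54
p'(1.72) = 4.60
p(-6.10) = 72.59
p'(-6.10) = -22.77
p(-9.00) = 153.34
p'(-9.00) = -32.92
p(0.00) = -1.19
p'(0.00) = -1.42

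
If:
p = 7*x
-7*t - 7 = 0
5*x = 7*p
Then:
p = 0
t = -1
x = 0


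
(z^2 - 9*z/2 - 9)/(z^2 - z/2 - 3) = (z - 6)/(z - 2)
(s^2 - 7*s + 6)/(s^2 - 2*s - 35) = (-s^2 + 7*s - 6)/(-s^2 + 2*s + 35)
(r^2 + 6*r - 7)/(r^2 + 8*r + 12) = (r^2 + 6*r - 7)/(r^2 + 8*r + 12)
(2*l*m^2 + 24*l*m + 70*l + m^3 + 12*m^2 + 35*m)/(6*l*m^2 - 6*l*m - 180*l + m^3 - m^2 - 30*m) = (2*l*m + 14*l + m^2 + 7*m)/(6*l*m - 36*l + m^2 - 6*m)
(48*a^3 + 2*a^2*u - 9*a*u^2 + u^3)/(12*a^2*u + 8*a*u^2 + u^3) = (24*a^2 - 11*a*u + u^2)/(u*(6*a + u))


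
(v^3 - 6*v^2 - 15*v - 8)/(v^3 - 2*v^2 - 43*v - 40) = (v + 1)/(v + 5)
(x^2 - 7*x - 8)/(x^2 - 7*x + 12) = (x^2 - 7*x - 8)/(x^2 - 7*x + 12)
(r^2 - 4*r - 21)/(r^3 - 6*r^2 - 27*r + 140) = (r + 3)/(r^2 + r - 20)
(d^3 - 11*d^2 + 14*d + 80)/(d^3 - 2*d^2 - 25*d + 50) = (d^2 - 6*d - 16)/(d^2 + 3*d - 10)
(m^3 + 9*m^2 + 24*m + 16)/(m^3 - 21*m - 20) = (m + 4)/(m - 5)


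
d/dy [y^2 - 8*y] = 2*y - 8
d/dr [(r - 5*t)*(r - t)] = 2*r - 6*t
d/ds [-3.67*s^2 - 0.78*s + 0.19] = -7.34*s - 0.78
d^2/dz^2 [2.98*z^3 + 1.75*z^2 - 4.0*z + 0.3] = 17.88*z + 3.5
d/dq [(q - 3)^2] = 2*q - 6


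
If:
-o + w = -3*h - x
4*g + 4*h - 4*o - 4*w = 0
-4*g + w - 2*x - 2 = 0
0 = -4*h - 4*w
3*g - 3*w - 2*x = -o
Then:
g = -5/14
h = 1/7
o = -1/14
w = -1/7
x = -5/14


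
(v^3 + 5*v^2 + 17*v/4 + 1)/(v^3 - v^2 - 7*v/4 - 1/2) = (v + 4)/(v - 2)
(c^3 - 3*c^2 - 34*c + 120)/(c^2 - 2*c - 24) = (-c^3 + 3*c^2 + 34*c - 120)/(-c^2 + 2*c + 24)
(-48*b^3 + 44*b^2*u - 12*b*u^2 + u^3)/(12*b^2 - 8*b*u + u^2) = -4*b + u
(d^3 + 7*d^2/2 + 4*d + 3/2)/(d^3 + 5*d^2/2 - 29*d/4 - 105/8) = 4*(d^2 + 2*d + 1)/(4*d^2 + 4*d - 35)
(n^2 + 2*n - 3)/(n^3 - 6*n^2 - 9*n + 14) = (n + 3)/(n^2 - 5*n - 14)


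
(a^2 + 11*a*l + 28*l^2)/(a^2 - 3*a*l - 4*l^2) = (a^2 + 11*a*l + 28*l^2)/(a^2 - 3*a*l - 4*l^2)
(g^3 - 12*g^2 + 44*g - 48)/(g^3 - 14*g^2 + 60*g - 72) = (g - 4)/(g - 6)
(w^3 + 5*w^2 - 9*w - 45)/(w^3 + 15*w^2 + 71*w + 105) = (w - 3)/(w + 7)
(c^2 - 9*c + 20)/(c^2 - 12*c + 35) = (c - 4)/(c - 7)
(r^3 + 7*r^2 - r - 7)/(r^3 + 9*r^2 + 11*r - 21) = (r + 1)/(r + 3)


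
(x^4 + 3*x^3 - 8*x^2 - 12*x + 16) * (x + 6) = x^5 + 9*x^4 + 10*x^3 - 60*x^2 - 56*x + 96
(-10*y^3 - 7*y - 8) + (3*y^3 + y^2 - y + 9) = -7*y^3 + y^2 - 8*y + 1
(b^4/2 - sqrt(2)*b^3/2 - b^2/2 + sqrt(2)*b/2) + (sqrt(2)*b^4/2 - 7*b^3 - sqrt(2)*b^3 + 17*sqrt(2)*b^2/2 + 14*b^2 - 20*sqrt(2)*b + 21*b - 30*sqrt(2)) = b^4/2 + sqrt(2)*b^4/2 - 7*b^3 - 3*sqrt(2)*b^3/2 + 17*sqrt(2)*b^2/2 + 27*b^2/2 - 39*sqrt(2)*b/2 + 21*b - 30*sqrt(2)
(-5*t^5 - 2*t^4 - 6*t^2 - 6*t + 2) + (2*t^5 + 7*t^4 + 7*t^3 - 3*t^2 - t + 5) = -3*t^5 + 5*t^4 + 7*t^3 - 9*t^2 - 7*t + 7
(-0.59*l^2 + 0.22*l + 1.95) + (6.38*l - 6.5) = -0.59*l^2 + 6.6*l - 4.55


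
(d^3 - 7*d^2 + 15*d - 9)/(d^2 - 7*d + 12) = (d^2 - 4*d + 3)/(d - 4)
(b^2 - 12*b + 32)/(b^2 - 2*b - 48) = (b - 4)/(b + 6)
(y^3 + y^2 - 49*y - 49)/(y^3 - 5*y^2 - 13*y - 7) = (y + 7)/(y + 1)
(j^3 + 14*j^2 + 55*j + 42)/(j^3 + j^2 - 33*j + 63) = (j^2 + 7*j + 6)/(j^2 - 6*j + 9)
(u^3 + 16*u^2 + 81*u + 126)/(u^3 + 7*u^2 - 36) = (u + 7)/(u - 2)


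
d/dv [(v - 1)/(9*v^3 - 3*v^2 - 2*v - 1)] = (9*v^3 - 3*v^2 - 2*v + (v - 1)*(-27*v^2 + 6*v + 2) - 1)/(-9*v^3 + 3*v^2 + 2*v + 1)^2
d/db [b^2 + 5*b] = 2*b + 5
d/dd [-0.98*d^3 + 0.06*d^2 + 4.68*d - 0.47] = -2.94*d^2 + 0.12*d + 4.68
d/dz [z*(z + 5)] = 2*z + 5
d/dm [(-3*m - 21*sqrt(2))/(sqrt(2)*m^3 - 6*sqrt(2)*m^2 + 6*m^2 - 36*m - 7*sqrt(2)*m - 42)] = 3*(-sqrt(2)*m^3 - 6*m^2 + 6*sqrt(2)*m^2 + 7*sqrt(2)*m + 36*m - (m + 7*sqrt(2))*(-3*sqrt(2)*m^2 - 12*m + 12*sqrt(2)*m + 7*sqrt(2) + 36) + 42)/(-sqrt(2)*m^3 - 6*m^2 + 6*sqrt(2)*m^2 + 7*sqrt(2)*m + 36*m + 42)^2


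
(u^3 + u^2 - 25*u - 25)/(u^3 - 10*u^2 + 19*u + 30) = (u + 5)/(u - 6)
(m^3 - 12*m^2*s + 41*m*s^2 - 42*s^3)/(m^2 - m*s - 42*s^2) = (m^2 - 5*m*s + 6*s^2)/(m + 6*s)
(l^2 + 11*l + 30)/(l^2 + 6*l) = (l + 5)/l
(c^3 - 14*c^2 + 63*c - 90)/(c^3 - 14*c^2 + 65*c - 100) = (c^2 - 9*c + 18)/(c^2 - 9*c + 20)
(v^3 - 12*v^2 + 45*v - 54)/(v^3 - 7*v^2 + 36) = (v - 3)/(v + 2)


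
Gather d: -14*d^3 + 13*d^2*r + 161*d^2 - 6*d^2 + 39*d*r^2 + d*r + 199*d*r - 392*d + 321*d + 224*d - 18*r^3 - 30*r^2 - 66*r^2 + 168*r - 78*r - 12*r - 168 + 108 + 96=-14*d^3 + d^2*(13*r + 155) + d*(39*r^2 + 200*r + 153) - 18*r^3 - 96*r^2 + 78*r + 36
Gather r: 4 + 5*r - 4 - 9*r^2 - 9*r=-9*r^2 - 4*r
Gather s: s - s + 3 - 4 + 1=0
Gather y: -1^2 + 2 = 1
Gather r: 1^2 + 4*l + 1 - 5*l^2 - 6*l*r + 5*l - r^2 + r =-5*l^2 + 9*l - r^2 + r*(1 - 6*l) + 2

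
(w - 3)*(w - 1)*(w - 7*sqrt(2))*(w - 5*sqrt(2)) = w^4 - 12*sqrt(2)*w^3 - 4*w^3 + 48*sqrt(2)*w^2 + 73*w^2 - 280*w - 36*sqrt(2)*w + 210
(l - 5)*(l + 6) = l^2 + l - 30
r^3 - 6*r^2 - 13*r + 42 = (r - 7)*(r - 2)*(r + 3)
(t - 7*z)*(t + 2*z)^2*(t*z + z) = t^4*z - 3*t^3*z^2 + t^3*z - 24*t^2*z^3 - 3*t^2*z^2 - 28*t*z^4 - 24*t*z^3 - 28*z^4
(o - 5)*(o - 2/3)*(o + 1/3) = o^3 - 16*o^2/3 + 13*o/9 + 10/9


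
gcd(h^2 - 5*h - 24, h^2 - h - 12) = h + 3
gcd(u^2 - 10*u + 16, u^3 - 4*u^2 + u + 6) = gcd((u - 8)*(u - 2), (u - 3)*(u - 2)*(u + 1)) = u - 2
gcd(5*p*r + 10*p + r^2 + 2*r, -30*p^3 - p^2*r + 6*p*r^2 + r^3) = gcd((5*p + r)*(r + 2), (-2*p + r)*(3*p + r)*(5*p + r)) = 5*p + r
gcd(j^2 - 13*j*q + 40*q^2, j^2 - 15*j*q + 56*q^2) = -j + 8*q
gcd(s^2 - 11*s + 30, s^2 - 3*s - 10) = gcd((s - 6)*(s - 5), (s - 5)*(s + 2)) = s - 5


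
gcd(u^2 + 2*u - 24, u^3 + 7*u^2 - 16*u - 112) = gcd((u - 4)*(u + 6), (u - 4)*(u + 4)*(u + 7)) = u - 4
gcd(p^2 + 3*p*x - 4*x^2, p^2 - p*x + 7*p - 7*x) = -p + x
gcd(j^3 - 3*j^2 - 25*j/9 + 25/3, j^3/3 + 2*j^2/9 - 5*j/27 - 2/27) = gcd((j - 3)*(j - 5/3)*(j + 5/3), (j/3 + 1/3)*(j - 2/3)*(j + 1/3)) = 1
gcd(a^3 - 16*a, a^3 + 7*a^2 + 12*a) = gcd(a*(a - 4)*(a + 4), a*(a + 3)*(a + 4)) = a^2 + 4*a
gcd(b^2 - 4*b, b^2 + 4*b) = b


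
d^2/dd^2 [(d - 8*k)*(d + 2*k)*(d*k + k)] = 2*k*(3*d - 6*k + 1)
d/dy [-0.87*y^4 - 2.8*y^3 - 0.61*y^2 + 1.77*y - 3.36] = -3.48*y^3 - 8.4*y^2 - 1.22*y + 1.77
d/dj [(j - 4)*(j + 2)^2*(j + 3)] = 4*j^3 + 9*j^2 - 24*j - 52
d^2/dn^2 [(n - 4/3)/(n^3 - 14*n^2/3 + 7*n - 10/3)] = 2*(81*n^5 - 594*n^4 + 1743*n^3 - 2568*n^2 + 1908*n - 574)/(27*n^9 - 378*n^8 + 2331*n^7 - 8306*n^6 + 18837*n^5 - 28182*n^4 + 27801*n^3 - 17430*n^2 + 6300*n - 1000)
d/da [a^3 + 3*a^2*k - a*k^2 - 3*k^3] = 3*a^2 + 6*a*k - k^2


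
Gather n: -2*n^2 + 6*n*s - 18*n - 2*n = -2*n^2 + n*(6*s - 20)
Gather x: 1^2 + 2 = 3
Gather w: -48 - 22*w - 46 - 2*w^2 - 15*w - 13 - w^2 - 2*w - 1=-3*w^2 - 39*w - 108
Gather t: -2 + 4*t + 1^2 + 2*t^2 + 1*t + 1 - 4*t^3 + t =-4*t^3 + 2*t^2 + 6*t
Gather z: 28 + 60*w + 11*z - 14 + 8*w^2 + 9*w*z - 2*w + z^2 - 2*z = 8*w^2 + 58*w + z^2 + z*(9*w + 9) + 14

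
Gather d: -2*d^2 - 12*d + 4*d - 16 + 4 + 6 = -2*d^2 - 8*d - 6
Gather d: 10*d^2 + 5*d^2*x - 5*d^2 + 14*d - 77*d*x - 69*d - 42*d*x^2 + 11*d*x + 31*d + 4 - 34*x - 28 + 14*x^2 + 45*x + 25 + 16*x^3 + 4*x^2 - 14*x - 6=d^2*(5*x + 5) + d*(-42*x^2 - 66*x - 24) + 16*x^3 + 18*x^2 - 3*x - 5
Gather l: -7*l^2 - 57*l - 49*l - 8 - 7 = -7*l^2 - 106*l - 15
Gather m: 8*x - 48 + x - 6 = 9*x - 54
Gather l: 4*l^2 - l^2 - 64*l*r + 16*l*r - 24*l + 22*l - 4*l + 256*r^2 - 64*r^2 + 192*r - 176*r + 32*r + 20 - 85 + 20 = 3*l^2 + l*(-48*r - 6) + 192*r^2 + 48*r - 45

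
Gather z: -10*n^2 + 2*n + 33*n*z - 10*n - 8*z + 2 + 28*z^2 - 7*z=-10*n^2 - 8*n + 28*z^2 + z*(33*n - 15) + 2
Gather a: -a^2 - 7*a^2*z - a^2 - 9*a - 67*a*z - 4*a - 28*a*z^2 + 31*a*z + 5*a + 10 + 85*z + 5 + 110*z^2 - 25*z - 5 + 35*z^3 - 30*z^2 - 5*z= a^2*(-7*z - 2) + a*(-28*z^2 - 36*z - 8) + 35*z^3 + 80*z^2 + 55*z + 10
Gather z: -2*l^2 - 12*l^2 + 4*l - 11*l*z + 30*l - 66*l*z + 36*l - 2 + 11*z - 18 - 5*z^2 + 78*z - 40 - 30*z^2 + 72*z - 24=-14*l^2 + 70*l - 35*z^2 + z*(161 - 77*l) - 84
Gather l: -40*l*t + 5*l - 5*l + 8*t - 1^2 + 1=-40*l*t + 8*t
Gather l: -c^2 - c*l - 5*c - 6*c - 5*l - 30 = -c^2 - 11*c + l*(-c - 5) - 30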